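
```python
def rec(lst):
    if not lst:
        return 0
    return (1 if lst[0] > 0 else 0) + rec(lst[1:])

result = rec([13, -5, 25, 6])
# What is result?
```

Count of positive elements in [13, -5, 25, 6] = 3

Answer: 3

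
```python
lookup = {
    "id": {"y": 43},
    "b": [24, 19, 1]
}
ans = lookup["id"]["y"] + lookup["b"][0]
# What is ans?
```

Trace:
`lookup = { ...` → lookup = {'id': {'y': 43}, 'b': [24, 19, 1]}
`ans = lookup["id"]["y"] + lookup["b"][0]` → ans = 67
So ans = 67

Answer: 67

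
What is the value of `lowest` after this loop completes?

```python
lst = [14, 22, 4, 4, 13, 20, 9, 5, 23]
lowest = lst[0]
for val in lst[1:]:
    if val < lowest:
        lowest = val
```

Minimum of [14, 22, 4, 4, 13, 20, 9, 5, 23]
`lowest` takes the values: 14 → 4

Answer: 4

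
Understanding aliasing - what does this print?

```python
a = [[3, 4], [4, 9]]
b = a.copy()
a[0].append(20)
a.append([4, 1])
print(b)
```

Key concept: shallow copy with nested lists.
Step by step:
`a = [[3, 4], [4, 9]]` → a = [[3, 4], [4, 9]]
`b = a.copy()` → b = [[3, 4], [4, 9]]
`a[0].append(20)` → a = [[3, 4, 20], [4, 9]]; b = [[3, 4, 20], [4, 9]]
`a.append([4, 1])` → a = [[3, 4, 20], [4, 9], [4, 1]]
`print(b)` → prints [[3, 4, 20], [4, 9]]

Answer: [[3, 4, 20], [4, 9]]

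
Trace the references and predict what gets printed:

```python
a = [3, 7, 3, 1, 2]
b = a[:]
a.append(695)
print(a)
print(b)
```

Key concept: slice [:] creates copy.
Step by step:
`a = [3, 7, 3, 1, 2]` → a = [3, 7, 3, 1, 2]
`b = a[:]` → b = [3, 7, 3, 1, 2]
`a.append(695)` → a = [3, 7, 3, 1, 2, 695]
`print(a)` → prints [3, 7, 3, 1, 2, 695]
`print(b)` → prints [3, 7, 3, 1, 2]

Answer:
[3, 7, 3, 1, 2, 695]
[3, 7, 3, 1, 2]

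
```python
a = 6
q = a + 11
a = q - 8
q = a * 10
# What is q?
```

Trace:
`a = 6` → a = 6
`q = a + 11` → q = 17
`a = q - 8` → a = 9
`q = a * 10` → q = 90
So q = 90

Answer: 90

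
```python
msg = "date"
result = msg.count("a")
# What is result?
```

Trace:
`msg = "date"` → msg = 'date'
`result = msg.count("a")` → result = 1
So result = 1

Answer: 1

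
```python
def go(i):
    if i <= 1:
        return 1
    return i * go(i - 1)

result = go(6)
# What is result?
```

go(6) = 6 * 5 * 4 * 3 * 2 * 1 = 720

Answer: 720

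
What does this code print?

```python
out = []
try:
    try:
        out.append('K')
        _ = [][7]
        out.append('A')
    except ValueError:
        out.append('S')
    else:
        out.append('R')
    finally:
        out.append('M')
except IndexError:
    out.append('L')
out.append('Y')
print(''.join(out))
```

Execution trace: 'K' (try body) → 'M' (finally) → 'L' (outer except IndexError) → 'Y' (after the try/except). Output: KMLY

Answer: KMLY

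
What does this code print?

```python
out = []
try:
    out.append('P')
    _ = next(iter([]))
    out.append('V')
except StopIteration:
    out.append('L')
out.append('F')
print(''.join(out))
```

Execution trace: 'P' (try body) → 'L' (except StopIteration) → 'F' (after the try/except). Output: PLF

Answer: PLF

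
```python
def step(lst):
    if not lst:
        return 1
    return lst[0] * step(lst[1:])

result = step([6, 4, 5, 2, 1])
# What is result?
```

Product over [6, 4, 5, 2, 1] = 6 * 4 * 5 * 2 * 1 = 240

Answer: 240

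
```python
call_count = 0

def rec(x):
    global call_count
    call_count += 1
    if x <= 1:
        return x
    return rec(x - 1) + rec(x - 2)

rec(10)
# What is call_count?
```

Calls(x) = 1 + Calls(x-1) + Calls(x-2); Calls(0)=Calls(1)=1. For x=10 this gives 177.

Answer: 177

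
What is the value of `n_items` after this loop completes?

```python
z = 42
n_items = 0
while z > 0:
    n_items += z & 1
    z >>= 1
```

Count set bits in 42 (binary: 0b101010)
`n_items` takes the values: 0 → 1 → 2 → 3

Answer: 3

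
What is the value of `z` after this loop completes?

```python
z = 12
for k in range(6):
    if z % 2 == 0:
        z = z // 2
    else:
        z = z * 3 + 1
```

Collatz-style transformation from 12
`z` takes the values: 12 → 6 → 3 → 10 → 5 → 16 → 8

Answer: 8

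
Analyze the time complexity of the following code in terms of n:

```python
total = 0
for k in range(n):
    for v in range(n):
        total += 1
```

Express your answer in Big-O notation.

Each loop level contributes: n × n. Multiplying the contributions gives O(n^2).

Answer: O(n^2)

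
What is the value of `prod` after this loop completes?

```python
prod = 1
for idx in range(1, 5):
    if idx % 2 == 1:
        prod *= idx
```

Product of odd numbers 1 to 4
`prod` takes the values: 1 → 3

Answer: 3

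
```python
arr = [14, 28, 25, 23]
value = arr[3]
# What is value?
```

Trace:
`arr = [14, 28, 25, 23]` → arr = [14, 28, 25, 23]
`value = arr[3]` → value = 23
So value = 23

Answer: 23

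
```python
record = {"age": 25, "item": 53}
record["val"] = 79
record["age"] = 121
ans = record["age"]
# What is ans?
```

Trace:
`record = {"age": 25, "item": 53}` → record = {'age': 25, 'item': 53}
`record["val"] = 79` → record = {'age': 25, 'item': 53, 'val': 79}
`record["age"] = 121` → record = {'age': 121, 'item': 53, 'val': 79}
`ans = record["age"]` → ans = 121
So ans = 121

Answer: 121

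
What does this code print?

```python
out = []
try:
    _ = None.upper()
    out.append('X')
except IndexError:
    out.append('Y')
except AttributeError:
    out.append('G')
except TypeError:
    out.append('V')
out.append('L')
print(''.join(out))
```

Execution trace: 'G' (except AttributeError) → 'L' (after the try/except). Output: GL

Answer: GL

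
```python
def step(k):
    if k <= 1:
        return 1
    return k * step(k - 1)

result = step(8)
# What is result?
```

step(8) = 8 * 7 * 6 * 5 * 4 * 3 * 2 * 1 = 40320

Answer: 40320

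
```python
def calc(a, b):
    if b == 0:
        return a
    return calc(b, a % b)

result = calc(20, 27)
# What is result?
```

calc(20, 27) -> calc(27, 20) -> calc(20, 7) -> calc(7, 6) -> calc(6, 1) -> calc(1, 0) -> 1

Answer: 1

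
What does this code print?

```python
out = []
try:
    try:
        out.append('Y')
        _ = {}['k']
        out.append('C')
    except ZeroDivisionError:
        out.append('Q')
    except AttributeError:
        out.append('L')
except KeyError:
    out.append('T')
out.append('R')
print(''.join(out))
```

Execution trace: 'Y' (try body) → 'T' (outer except KeyError) → 'R' (after the try/except). Output: YTR

Answer: YTR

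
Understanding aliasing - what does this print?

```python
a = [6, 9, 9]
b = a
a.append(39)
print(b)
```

Key concept: basic list aliasing.
Step by step:
`a = [6, 9, 9]` → a = [6, 9, 9]
`b = a` → b = [6, 9, 9] (same object as a)
`a.append(39)` → a = [6, 9, 9, 39] (same object as b); b = [6, 9, 9, 39] (same object as a)
`print(b)` → prints [6, 9, 9, 39]

Answer: [6, 9, 9, 39]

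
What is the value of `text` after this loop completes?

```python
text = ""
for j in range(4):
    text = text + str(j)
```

Concatenate digits 0 to 3
`text` takes the values: "" → "0" → "01" → "012" → "0123"

Answer: "0123"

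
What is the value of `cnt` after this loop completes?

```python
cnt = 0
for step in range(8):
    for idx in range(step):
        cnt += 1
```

Triangle number: 0+1+2+...+7
`cnt` takes the values: 0 → 1 → 2 → 3 → 4 → 5 → 6 → 7 → 8 → 9 → 10 → 11 → 12 → 13 → 14 → 15 → 16 → 17 → 18 → 19 → 20 → 21 → 22 → 23 → 24 → 25 → 26 → 27 → 28

Answer: 28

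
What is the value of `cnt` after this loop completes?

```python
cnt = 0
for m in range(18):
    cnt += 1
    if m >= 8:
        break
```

Loop breaks when m reaches 8, cnt is 9
`cnt` takes the values: 0 → 1 → 2 → 3 → 4 → 5 → 6 → 7 → 8 → 9

Answer: 9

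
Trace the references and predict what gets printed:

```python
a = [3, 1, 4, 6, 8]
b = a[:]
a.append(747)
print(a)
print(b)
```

Key concept: slice [:] creates copy.
Step by step:
`a = [3, 1, 4, 6, 8]` → a = [3, 1, 4, 6, 8]
`b = a[:]` → b = [3, 1, 4, 6, 8]
`a.append(747)` → a = [3, 1, 4, 6, 8, 747]
`print(a)` → prints [3, 1, 4, 6, 8, 747]
`print(b)` → prints [3, 1, 4, 6, 8]

Answer:
[3, 1, 4, 6, 8, 747]
[3, 1, 4, 6, 8]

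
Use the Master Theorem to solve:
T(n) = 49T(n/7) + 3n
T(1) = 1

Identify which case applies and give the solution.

a=49, b=7, f(n)=3n. log_7(49) = 2. Since c=1 < 2, Case 1 applies: T(n) = Θ(n^log_b(a)) = O(n^2).

Answer: O(n^2) - Case 1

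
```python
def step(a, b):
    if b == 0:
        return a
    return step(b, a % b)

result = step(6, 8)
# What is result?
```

step(6, 8) -> step(8, 6) -> step(6, 2) -> step(2, 0) -> 2

Answer: 2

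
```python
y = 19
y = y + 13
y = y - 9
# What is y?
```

Trace:
`y = 19` → y = 19
`y = y + 13` → y = 32
`y = y - 9` → y = 23
So y = 23

Answer: 23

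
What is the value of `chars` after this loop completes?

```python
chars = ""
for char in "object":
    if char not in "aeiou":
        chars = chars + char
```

Remove vowels from 'object'
`chars` takes the values: "" → "b" → "bj" → "bjc" → "bjct"

Answer: "bjct"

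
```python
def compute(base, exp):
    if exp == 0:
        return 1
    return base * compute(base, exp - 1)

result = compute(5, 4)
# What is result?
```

compute(5, 4) = 5 * 5 * 5 * 5 = 625

Answer: 625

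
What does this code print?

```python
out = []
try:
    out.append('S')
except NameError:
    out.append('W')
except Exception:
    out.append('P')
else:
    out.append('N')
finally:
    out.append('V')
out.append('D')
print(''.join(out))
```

Execution trace: 'S' (try body, no exception) → 'N' (else) → 'V' (finally) → 'D' (after the try/except). Output: SNVD

Answer: SNVD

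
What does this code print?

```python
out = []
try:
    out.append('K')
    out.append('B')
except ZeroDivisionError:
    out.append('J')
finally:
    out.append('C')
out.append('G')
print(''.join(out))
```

Execution trace: 'K' (try body) → 'B' (try body, no exception) → 'C' (finally) → 'G' (after the try/except). Output: KBCG

Answer: KBCG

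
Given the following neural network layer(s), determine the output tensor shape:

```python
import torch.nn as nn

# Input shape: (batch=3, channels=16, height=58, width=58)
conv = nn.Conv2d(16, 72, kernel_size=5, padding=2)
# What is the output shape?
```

Input: (3, 16, 58, 58) -> Output: (3, 72, 58, 58)

Answer: (3, 72, 58, 58)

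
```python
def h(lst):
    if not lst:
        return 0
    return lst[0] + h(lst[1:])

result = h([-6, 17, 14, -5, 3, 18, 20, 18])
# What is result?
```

(-6) + 17 + 14 + (-5) + 3 + 18 + 20 + 18 + 0 = 79

Answer: 79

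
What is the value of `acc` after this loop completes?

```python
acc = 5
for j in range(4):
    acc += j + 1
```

Start at 5, add 1 to 4 = 15
`acc` takes the values: 5 → 6 → 8 → 11 → 15

Answer: 15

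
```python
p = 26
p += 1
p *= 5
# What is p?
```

Trace:
`p = 26` → p = 26
`p += 1` → p = 27
`p *= 5` → p = 135
So p = 135

Answer: 135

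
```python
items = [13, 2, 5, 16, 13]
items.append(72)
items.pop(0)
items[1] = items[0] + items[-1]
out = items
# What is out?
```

Trace:
`items = [13, 2, 5, 16, 13]` → items = [13, 2, 5, 16, 13]
`items.append(72)` → items = [13, 2, 5, 16, 13, 72]
`items.pop(0)` → items = [2, 5, 16, 13, 72]
`items[1] = items[0] + items[-1]` → items = [2, 74, 16, 13, 72]
`out = items` → out = [2, 74, 16, 13, 72]
So out = [2, 74, 16, 13, 72]

Answer: [2, 74, 16, 13, 72]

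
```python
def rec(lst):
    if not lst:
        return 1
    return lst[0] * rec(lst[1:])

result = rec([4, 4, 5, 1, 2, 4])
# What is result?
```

Product over [4, 4, 5, 1, 2, 4] = 4 * 4 * 5 * 1 * 2 * 4 = 640

Answer: 640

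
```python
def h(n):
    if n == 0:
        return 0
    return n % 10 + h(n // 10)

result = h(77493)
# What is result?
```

Sum of digits of 77493: 3 + 9 + 4 + 7 + 7 = 30

Answer: 30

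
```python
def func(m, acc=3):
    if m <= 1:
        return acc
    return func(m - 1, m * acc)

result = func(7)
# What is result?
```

Accumulator trace (n, acc): (7, 3) -> (6, 21) -> (5, 126) -> (4, 630) -> (3, 2520) -> (2, 7560) -> (1, 15120) -> return 15120

Answer: 15120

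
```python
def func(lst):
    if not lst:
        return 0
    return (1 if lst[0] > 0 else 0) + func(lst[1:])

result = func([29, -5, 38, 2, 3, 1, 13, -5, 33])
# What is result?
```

Count of positive elements in [29, -5, 38, 2, 3, 1, 13, -5, 33] = 7

Answer: 7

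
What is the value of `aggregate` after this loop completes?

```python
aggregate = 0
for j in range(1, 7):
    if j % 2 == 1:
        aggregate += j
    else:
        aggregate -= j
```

Add odd, subtract even
`aggregate` takes the values: 0 → 1 → -1 → 2 → -2 → 3 → -3

Answer: -3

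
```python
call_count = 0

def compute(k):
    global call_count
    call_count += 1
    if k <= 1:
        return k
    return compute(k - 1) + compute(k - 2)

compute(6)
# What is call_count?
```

Calls(k) = 1 + Calls(k-1) + Calls(k-2); Calls(0)=Calls(1)=1. For k=6 this gives 25.

Answer: 25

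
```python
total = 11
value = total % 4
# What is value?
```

Trace:
`total = 11` → total = 11
`value = total % 4` → value = 3
So value = 3

Answer: 3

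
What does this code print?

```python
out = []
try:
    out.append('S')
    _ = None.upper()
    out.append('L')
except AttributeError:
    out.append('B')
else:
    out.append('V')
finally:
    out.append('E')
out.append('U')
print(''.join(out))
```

Execution trace: 'S' (try body) → 'B' (except AttributeError) → 'E' (finally) → 'U' (after the try/except). Output: SBEU

Answer: SBEU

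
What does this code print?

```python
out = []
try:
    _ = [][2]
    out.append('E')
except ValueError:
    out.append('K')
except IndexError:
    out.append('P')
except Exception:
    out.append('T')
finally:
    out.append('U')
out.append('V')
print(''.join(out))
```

Execution trace: 'P' (except IndexError) → 'U' (finally) → 'V' (after the try/except). Output: PUV

Answer: PUV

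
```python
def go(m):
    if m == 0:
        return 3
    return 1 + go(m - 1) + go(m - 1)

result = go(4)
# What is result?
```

go(m) = 1 + 2·go(m-1), go(0)=3. Closed form: (3+1)·2^4 - 1 = 63.

Answer: 63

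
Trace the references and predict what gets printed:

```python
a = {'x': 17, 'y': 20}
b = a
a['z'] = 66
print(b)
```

Key concept: dict aliasing.
Step by step:
`a = {'x': 17, 'y': 20}` → a = {'x': 17, 'y': 20}
`b = a` → b = {'x': 17, 'y': 20} (same object as a)
`a['z'] = 66` → a = {'x': 17, 'y': 20, 'z': 66} (same object as b); b = {'x': 17, 'y': 20, 'z': 66} (same object as a)
`print(b)` → prints {'x': 17, 'y': 20, 'z': 66}

Answer: {'x': 17, 'y': 20, 'z': 66}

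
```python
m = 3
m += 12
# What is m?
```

Trace:
`m = 3` → m = 3
`m += 12` → m = 15
So m = 15

Answer: 15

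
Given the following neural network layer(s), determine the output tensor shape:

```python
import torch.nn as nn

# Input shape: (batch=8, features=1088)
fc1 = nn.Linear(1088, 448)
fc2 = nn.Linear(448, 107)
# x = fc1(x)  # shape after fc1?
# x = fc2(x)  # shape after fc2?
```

Input: (8, 1088) -> after fc1: (8, 448) -> Output: (8, 107)

Answer: (8, 107)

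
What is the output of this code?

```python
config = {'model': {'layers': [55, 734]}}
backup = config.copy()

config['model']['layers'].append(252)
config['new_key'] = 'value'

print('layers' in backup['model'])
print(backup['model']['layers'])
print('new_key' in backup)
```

Key concept: shallow copy gotcha with nested dict.
Step by step:
`config = {'model': {'layers': [55, 734]}}` → config = {'model': {'layers': [55, 734]}}
`backup = config.copy()` → backup = {'model': {'layers': [55, 734]}}
`config['model']['layers'].append(252)` → config = {'model': {'layers': [55, 734, 252]}}; backup = {'model': {'layers': [55, 734, 252]}}
`config['new_key'] = 'value'` → config = {'model': {'layers': [55, 734, 252]}, 'new_key': 'value'}
`print('layers' in backup['model'])` → prints True
`print(backup['model']['layers'])` → prints [55, 734, 252]
`print('new_key' in backup)` → prints False

Answer:
True
[55, 734, 252]
False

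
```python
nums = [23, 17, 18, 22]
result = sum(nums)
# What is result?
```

Trace:
`nums = [23, 17, 18, 22]` → nums = [23, 17, 18, 22]
`result = sum(nums)` → result = 80
So result = 80

Answer: 80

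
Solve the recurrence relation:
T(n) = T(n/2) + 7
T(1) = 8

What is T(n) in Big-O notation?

Each step divides n by 2 and adds 7. After log_2(n) steps we reach T(1)=8. So T(n) = 7·log_2(n) + 8 = O(log n).

Answer: O(log n)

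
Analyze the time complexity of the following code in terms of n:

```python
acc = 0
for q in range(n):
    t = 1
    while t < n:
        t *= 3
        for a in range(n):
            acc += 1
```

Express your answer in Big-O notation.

Each loop level contributes: n × log n × n. Multiplying the contributions gives O(n^2 log n).

Answer: O(n^2 log n)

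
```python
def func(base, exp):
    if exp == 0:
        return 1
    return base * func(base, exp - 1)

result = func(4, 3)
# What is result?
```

func(4, 3) = 4 * 4 * 4 = 64

Answer: 64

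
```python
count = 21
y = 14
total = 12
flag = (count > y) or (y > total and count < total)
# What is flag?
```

Trace:
`count = 21` → count = 21
`y = 14` → y = 14
`total = 12` → total = 12
`flag = (count > y) or (y > total and count < total)` → flag = True
So flag = True

Answer: True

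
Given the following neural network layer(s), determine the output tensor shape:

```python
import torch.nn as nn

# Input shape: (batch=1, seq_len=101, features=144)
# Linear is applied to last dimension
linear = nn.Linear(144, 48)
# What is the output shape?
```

Input: (1, 101, 144) -> Output: (1, 101, 48)

Answer: (1, 101, 48)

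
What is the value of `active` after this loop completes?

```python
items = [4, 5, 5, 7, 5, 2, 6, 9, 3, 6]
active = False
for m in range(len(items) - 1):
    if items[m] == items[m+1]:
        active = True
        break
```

Check consecutive duplicates in [4, 5, 5, 7, 5, 2, 6, 9, 3, 6]
`active` takes the values: False → True

Answer: True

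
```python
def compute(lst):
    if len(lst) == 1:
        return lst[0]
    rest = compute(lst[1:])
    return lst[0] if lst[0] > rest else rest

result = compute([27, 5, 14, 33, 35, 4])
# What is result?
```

Recursive max over [27, 5, 14, 33, 35, 4] = 35

Answer: 35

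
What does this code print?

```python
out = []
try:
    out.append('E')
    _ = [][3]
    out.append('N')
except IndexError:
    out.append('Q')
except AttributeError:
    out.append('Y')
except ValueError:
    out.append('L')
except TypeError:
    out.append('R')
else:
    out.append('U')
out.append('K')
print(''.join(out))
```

Execution trace: 'E' (try body) → 'Q' (except IndexError) → 'K' (after the try/except). Output: EQK

Answer: EQK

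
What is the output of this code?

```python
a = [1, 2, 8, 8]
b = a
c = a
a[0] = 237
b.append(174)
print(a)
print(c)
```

Key concept: multiple aliases.
Step by step:
`a = [1, 2, 8, 8]` → a = [1, 2, 8, 8]
`b = a` → b = [1, 2, 8, 8] (same object as a)
`c = a` → c = [1, 2, 8, 8] (same object as a, b)
`a[0] = 237` → a = [237, 2, 8, 8] (same object as b, c); b = [237, 2, 8, 8] (same object as a, c); c = [237, 2, 8, 8] (same object as a, b)
`b.append(174)` → a = [237, 2, 8, 8, 174] (same object as b, c); b = [237, 2, 8, 8, 174] (same object as a, c); c = [237, 2, 8, 8, 174] (same object as a, b)
`print(a)` → prints [237, 2, 8, 8, 174]
`print(c)` → prints [237, 2, 8, 8, 174]

Answer:
[237, 2, 8, 8, 174]
[237, 2, 8, 8, 174]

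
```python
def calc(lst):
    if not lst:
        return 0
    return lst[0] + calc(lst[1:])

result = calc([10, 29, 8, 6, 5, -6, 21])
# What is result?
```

10 + 29 + 8 + 6 + 5 + (-6) + 21 + 0 = 73

Answer: 73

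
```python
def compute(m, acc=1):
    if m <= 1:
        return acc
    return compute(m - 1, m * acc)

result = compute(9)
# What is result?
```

Accumulator trace (n, acc): (9, 1) -> (8, 9) -> (7, 72) -> (6, 504) -> (5, 3024) -> (4, 15120) -> (3, 60480) -> (2, 181440) -> (1, 362880) -> return 362880

Answer: 362880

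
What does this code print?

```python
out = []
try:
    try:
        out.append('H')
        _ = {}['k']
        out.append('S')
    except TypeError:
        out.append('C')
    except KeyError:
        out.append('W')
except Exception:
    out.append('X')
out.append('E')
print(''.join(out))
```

Execution trace: 'H' (inner try body) → 'W' (inner except KeyError) → 'E' (after the try/except). Output: HWE

Answer: HWE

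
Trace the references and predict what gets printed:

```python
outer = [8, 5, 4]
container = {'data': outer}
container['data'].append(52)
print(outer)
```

Key concept: dict holds reference to list.
Step by step:
`outer = [8, 5, 4]` → outer = [8, 5, 4]
`container = {'data': outer}` → container = {'data': [8, 5, 4]}
`container['data'].append(52)` → outer = [8, 5, 4, 52]; container = {'data': [8, 5, 4, 52]}
`print(outer)` → prints [8, 5, 4, 52]

Answer: [8, 5, 4, 52]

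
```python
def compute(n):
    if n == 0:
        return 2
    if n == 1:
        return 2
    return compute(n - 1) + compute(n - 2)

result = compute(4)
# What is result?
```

Build up from base cases: compute(0)=2, compute(1)=2, compute(2)=4, compute(3)=6, compute(4)=10

Answer: 10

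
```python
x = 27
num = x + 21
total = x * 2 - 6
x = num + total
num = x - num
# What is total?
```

Trace:
`x = 27` → x = 27
`num = x + 21` → num = 48
`total = x * 2 - 6` → total = 48
`x = num + total` → x = 96
`num = x - num` → num = 48
So total = 48

Answer: 48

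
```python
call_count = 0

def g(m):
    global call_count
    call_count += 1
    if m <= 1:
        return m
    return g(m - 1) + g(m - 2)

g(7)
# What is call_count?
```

Calls(m) = 1 + Calls(m-1) + Calls(m-2); Calls(0)=Calls(1)=1. For m=7 this gives 41.

Answer: 41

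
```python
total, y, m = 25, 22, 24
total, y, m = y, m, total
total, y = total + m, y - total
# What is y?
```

Trace:
`total, y, m = 25, 22, 24` → total = 25; y = 22; m = 24
`total, y, m = y, m, total` → total = 22; y = 24; m = 25
`total, y = total + m, y - total` → total = 47; y = 2
So y = 2

Answer: 2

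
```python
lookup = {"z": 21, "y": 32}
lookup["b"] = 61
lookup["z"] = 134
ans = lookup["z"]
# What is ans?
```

Trace:
`lookup = {"z": 21, "y": 32}` → lookup = {'z': 21, 'y': 32}
`lookup["b"] = 61` → lookup = {'z': 21, 'y': 32, 'b': 61}
`lookup["z"] = 134` → lookup = {'z': 134, 'y': 32, 'b': 61}
`ans = lookup["z"]` → ans = 134
So ans = 134

Answer: 134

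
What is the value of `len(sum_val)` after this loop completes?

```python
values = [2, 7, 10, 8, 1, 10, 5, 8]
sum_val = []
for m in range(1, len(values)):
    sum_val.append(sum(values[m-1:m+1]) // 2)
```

Number of 2-element averages
`sum_val` takes the values: [] → [4] → [4, 8] → [4, 8, 9] → [4, 8, 9, 4] → [4, 8, 9, 4, 5] → [4, 8, 9, 4, 5, 7] → [4, 8, 9, 4, 5, 7, 6]
So `len(sum_val)` = 7

Answer: 7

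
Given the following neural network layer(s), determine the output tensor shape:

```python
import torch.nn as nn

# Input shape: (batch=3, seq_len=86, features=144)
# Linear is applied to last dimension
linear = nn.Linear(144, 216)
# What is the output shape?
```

Input: (3, 86, 144) -> Output: (3, 86, 216)

Answer: (3, 86, 216)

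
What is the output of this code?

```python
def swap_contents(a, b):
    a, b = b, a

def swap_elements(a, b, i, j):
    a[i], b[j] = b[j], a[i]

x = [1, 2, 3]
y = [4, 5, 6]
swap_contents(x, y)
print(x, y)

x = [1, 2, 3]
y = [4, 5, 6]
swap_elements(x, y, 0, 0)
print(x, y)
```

Key concept: parameter rebinding vs mutation.
Step by step:
`x = [1, 2, 3]` → x = [1, 2, 3]
`y = [4, 5, 6]` → y = [4, 5, 6]
`swap_contents(x, y)` → no visible change to tracked variables
`print(x, y)` → prints [1, 2, 3] [4, 5, 6]
`x = [1, 2, 3]` → x = [1, 2, 3]
`y = [4, 5, 6]` → y = [4, 5, 6]
`swap_elements(x, y, 0, 0)` → x = [4, 2, 3]; y = [1, 5, 6]
`print(x, y)` → prints [4, 2, 3] [1, 5, 6]

Answer:
[1, 2, 3] [4, 5, 6]
[4, 2, 3] [1, 5, 6]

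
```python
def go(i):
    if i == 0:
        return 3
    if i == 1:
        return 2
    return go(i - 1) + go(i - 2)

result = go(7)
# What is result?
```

Build up from base cases: go(0)=3, go(1)=2, go(2)=5, go(3)=7, go(4)=12, go(5)=19, go(6)=31, ..., go(7)=50

Answer: 50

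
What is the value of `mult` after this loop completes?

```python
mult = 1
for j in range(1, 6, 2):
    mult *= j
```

Product of 1, 3, 5, ... up to 5
`mult` takes the values: 1 → 3 → 15

Answer: 15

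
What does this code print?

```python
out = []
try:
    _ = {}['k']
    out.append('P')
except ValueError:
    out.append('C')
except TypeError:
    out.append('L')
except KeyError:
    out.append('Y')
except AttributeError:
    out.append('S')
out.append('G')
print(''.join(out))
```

Execution trace: 'Y' (except KeyError) → 'G' (after the try/except). Output: YG

Answer: YG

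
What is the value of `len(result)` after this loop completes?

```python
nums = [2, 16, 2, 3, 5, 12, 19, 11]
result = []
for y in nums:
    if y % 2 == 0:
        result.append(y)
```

Count even numbers in [2, 16, 2, 3, 5, 12, 19, 11]
`result` takes the values: [] → [2] → [2, 16] → [2, 16, 2] → [2, 16, 2, 12]
So `len(result)` = 4

Answer: 4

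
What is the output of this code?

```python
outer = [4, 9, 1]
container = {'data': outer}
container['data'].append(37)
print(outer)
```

Key concept: dict holds reference to list.
Step by step:
`outer = [4, 9, 1]` → outer = [4, 9, 1]
`container = {'data': outer}` → container = {'data': [4, 9, 1]}
`container['data'].append(37)` → outer = [4, 9, 1, 37]; container = {'data': [4, 9, 1, 37]}
`print(outer)` → prints [4, 9, 1, 37]

Answer: [4, 9, 1, 37]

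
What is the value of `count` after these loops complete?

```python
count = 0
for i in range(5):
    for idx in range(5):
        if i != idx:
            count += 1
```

5² - 5 (exclude diagonal)
`count` takes the values: 0 → 1 → 2 → 3 → 4 → 5 → 6 → 7 → 8 → 9 → 10 → 11 → 12 → 13 → 14 → 15 → 16 → 17 → 18 → 19 → 20

Answer: 20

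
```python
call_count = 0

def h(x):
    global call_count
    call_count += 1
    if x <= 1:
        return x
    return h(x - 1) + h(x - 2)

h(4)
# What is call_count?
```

Calls(x) = 1 + Calls(x-1) + Calls(x-2); Calls(0)=Calls(1)=1. For x=4 this gives 9.

Answer: 9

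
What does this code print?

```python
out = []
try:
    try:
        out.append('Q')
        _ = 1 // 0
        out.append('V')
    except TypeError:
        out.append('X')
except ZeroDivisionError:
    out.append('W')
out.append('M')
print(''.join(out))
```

Execution trace: 'Q' (try body) → 'W' (outer except ZeroDivisionError) → 'M' (after the try/except). Output: QWM

Answer: QWM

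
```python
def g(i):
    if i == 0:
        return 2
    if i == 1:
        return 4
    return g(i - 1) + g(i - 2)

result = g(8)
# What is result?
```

Build up from base cases: g(0)=2, g(1)=4, g(2)=6, g(3)=10, g(4)=16, g(5)=26, g(6)=42, ..., g(8)=110

Answer: 110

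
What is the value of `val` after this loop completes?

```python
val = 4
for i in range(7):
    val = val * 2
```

Multiply by 2, 7 times: 4 * 2^7 = 512
`val` takes the values: 4 → 8 → 16 → 32 → 64 → 128 → 256 → 512

Answer: 512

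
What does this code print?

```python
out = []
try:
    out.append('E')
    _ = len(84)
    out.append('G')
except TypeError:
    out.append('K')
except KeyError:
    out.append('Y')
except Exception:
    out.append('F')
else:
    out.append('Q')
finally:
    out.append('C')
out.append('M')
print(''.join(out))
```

Execution trace: 'E' (try body) → 'K' (except TypeError) → 'C' (finally) → 'M' (after the try/except). Output: EKCM

Answer: EKCM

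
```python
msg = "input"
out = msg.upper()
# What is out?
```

Trace:
`msg = "input"` → msg = 'input'
`out = msg.upper()` → out = 'INPUT'
So out = 'INPUT'

Answer: 'INPUT'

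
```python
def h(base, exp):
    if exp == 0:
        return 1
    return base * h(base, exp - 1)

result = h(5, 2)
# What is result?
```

h(5, 2) = 5 * 5 = 25

Answer: 25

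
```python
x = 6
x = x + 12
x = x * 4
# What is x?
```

Trace:
`x = 6` → x = 6
`x = x + 12` → x = 18
`x = x * 4` → x = 72
So x = 72

Answer: 72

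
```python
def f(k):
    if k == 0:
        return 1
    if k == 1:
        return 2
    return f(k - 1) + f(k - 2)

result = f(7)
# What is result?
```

Build up from base cases: f(0)=1, f(1)=2, f(2)=3, f(3)=5, f(4)=8, f(5)=13, f(6)=21, ..., f(7)=34

Answer: 34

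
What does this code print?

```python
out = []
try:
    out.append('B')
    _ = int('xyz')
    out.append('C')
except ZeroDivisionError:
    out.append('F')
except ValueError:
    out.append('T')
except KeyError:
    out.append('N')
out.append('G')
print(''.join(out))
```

Execution trace: 'B' (try body) → 'T' (except ValueError) → 'G' (after the try/except). Output: BTG

Answer: BTG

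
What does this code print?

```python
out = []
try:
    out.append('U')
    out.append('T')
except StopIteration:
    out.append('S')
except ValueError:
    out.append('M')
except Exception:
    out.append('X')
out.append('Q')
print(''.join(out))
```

Execution trace: 'U' (try body) → 'T' (try body, no exception) → 'Q' (after the try/except). Output: UTQ

Answer: UTQ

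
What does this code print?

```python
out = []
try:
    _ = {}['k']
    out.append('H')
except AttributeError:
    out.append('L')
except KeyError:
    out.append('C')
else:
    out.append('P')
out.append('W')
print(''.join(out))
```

Execution trace: 'C' (except KeyError) → 'W' (after the try/except). Output: CW

Answer: CW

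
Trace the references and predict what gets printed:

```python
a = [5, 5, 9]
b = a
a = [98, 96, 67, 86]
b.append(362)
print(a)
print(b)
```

Key concept: rebinding vs mutation: a is rebound to a new list, b still points at the original.
Step by step:
`a = [5, 5, 9]` → a = [5, 5, 9]
`b = a` → b = [5, 5, 9] (same object as a)
`a = [98, 96, 67, 86]` → a = [98, 96, 67, 86]
`b.append(362)` → b = [5, 5, 9, 362]
`print(a)` → prints [98, 96, 67, 86]
`print(b)` → prints [5, 5, 9, 362]

Answer:
[98, 96, 67, 86]
[5, 5, 9, 362]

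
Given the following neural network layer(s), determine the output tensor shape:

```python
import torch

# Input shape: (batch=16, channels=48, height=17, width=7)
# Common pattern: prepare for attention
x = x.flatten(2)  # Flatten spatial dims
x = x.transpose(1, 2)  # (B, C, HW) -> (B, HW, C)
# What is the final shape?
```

Input: (16, 48, 17, 7) -> after flatten(2): (16, 48, 119) -> Output: (16, 119, 48)

Answer: (16, 119, 48)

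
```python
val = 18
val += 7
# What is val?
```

Trace:
`val = 18` → val = 18
`val += 7` → val = 25
So val = 25

Answer: 25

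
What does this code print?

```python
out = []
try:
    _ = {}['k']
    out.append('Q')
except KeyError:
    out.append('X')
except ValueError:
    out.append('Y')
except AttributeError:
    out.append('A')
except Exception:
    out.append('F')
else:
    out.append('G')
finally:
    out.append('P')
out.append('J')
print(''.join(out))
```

Execution trace: 'X' (except KeyError) → 'P' (finally) → 'J' (after the try/except). Output: XPJ

Answer: XPJ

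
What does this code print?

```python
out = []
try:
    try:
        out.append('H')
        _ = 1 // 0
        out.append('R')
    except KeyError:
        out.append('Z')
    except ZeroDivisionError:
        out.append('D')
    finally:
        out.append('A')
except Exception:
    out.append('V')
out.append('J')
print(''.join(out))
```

Execution trace: 'H' (inner try body) → 'D' (inner except ZeroDivisionError) → 'A' (inner finally) → 'J' (after the try/except). Output: HDAJ

Answer: HDAJ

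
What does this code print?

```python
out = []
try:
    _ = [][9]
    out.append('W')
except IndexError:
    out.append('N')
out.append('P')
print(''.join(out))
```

Execution trace: 'N' (except IndexError) → 'P' (after the try/except). Output: NP

Answer: NP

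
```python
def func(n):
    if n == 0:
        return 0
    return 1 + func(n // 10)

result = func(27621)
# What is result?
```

Count of digits of 27621: 5

Answer: 5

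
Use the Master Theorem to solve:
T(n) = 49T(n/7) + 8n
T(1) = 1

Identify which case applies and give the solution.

a=49, b=7, f(n)=8n. log_7(49) = 2. Since c=1 < 2, Case 1 applies: T(n) = Θ(n^log_b(a)) = O(n^2).

Answer: O(n^2) - Case 1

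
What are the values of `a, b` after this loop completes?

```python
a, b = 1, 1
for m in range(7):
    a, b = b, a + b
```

Fibonacci: after 7 iterations
`a, b` takes the values: (1, 1) → (1, 2) → (2, 3) → (3, 5) → (5, 8) → (8, 13) → (13, 21) → (21, 34)

Answer: 21, 34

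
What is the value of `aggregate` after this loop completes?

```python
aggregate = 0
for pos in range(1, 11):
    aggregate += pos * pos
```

Sum of squares 1² to 10² = 385
`aggregate` takes the values: 0 → 1 → 5 → 14 → 30 → 55 → 91 → 140 → 204 → 285 → 385

Answer: 385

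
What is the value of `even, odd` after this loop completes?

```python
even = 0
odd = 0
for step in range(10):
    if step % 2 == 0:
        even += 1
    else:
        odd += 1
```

Count evens and odds in range(10)
`even, odd` takes the values: (0, 0) → (1, 0) → (1, 1) → (2, 1) → (2, 2) → (3, 2) → (3, 3) → (4, 3) → (4, 4) → (5, 4) → (5, 5)

Answer: 5, 5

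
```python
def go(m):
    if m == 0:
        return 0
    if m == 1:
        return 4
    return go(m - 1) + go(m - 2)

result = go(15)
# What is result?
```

Build up from base cases: go(0)=0, go(1)=4, go(2)=4, go(3)=8, go(4)=12, go(5)=20, go(6)=32, ..., go(15)=2440

Answer: 2440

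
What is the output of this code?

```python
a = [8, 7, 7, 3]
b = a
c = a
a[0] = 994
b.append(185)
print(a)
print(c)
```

Key concept: multiple aliases.
Step by step:
`a = [8, 7, 7, 3]` → a = [8, 7, 7, 3]
`b = a` → b = [8, 7, 7, 3] (same object as a)
`c = a` → c = [8, 7, 7, 3] (same object as a, b)
`a[0] = 994` → a = [994, 7, 7, 3] (same object as b, c); b = [994, 7, 7, 3] (same object as a, c); c = [994, 7, 7, 3] (same object as a, b)
`b.append(185)` → a = [994, 7, 7, 3, 185] (same object as b, c); b = [994, 7, 7, 3, 185] (same object as a, c); c = [994, 7, 7, 3, 185] (same object as a, b)
`print(a)` → prints [994, 7, 7, 3, 185]
`print(c)` → prints [994, 7, 7, 3, 185]

Answer:
[994, 7, 7, 3, 185]
[994, 7, 7, 3, 185]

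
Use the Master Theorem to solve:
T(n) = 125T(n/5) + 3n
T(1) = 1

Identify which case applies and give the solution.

a=125, b=5, f(n)=3n. log_5(125) = 3. Since c=1 < 3, Case 1 applies: T(n) = Θ(n^log_b(a)) = O(n^3).

Answer: O(n^3) - Case 1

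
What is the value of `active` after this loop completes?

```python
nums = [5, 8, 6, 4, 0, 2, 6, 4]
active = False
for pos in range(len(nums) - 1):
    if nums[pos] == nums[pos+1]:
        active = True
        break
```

Check consecutive duplicates in [5, 8, 6, 4, 0, 2, 6, 4]
`active` takes the values: False

Answer: False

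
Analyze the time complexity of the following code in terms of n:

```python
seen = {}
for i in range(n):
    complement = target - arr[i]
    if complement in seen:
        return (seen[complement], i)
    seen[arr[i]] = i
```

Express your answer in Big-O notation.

This is Two sum with hash map. Time complexity: O(n).

Answer: O(n)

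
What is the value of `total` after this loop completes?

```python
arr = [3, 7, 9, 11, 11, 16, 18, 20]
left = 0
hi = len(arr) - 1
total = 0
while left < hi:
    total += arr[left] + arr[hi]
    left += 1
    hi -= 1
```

Sum of pairs from ends
`total` takes the values: 0 → 23 → 48 → 73 → 95

Answer: 95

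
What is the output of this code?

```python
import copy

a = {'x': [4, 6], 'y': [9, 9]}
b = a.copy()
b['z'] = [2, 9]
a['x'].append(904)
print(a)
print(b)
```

Key concept: shallow copy of dict with mutable values.
Step by step:
`a = {'x': [4, 6], 'y': [9, 9]}` → a = {'x': [4, 6], 'y': [9, 9]}
`b = a.copy()` → b = {'x': [4, 6], 'y': [9, 9]}
`b['z'] = [2, 9]` → b = {'x': [4, 6], 'y': [9, 9], 'z': [2, 9]}
`a['x'].append(904)` → a = {'x': [4, 6, 904], 'y': [9, 9]}; b = {'x': [4, 6, 904], 'y': [9, 9], 'z': [2, 9]}
`print(a)` → prints {'x': [4, 6, 904], 'y': [9, 9]}
`print(b)` → prints {'x': [4, 6, 904], 'y': [9, 9], 'z': [2, 9]}

Answer:
{'x': [4, 6, 904], 'y': [9, 9]}
{'x': [4, 6, 904], 'y': [9, 9], 'z': [2, 9]}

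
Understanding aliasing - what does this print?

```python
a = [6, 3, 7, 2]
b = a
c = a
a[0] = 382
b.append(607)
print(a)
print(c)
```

Key concept: multiple aliases.
Step by step:
`a = [6, 3, 7, 2]` → a = [6, 3, 7, 2]
`b = a` → b = [6, 3, 7, 2] (same object as a)
`c = a` → c = [6, 3, 7, 2] (same object as a, b)
`a[0] = 382` → a = [382, 3, 7, 2] (same object as b, c); b = [382, 3, 7, 2] (same object as a, c); c = [382, 3, 7, 2] (same object as a, b)
`b.append(607)` → a = [382, 3, 7, 2, 607] (same object as b, c); b = [382, 3, 7, 2, 607] (same object as a, c); c = [382, 3, 7, 2, 607] (same object as a, b)
`print(a)` → prints [382, 3, 7, 2, 607]
`print(c)` → prints [382, 3, 7, 2, 607]

Answer:
[382, 3, 7, 2, 607]
[382, 3, 7, 2, 607]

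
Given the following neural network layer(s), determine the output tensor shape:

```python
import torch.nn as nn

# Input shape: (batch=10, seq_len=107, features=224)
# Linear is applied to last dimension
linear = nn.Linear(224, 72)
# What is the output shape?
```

Input: (10, 107, 224) -> Output: (10, 107, 72)

Answer: (10, 107, 72)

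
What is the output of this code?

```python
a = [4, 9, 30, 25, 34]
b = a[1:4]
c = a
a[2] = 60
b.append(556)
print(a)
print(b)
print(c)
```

Key concept: slice vs alias.
Step by step:
`a = [4, 9, 30, 25, 34]` → a = [4, 9, 30, 25, 34]
`b = a[1:4]` → b = [9, 30, 25]
`c = a` → c = [4, 9, 30, 25, 34] (same object as a)
`a[2] = 60` → a = [4, 9, 60, 25, 34] (same object as c); c = [4, 9, 60, 25, 34] (same object as a)
`b.append(556)` → b = [9, 30, 25, 556]
`print(a)` → prints [4, 9, 60, 25, 34]
`print(b)` → prints [9, 30, 25, 556]
`print(c)` → prints [4, 9, 60, 25, 34]

Answer:
[4, 9, 60, 25, 34]
[9, 30, 25, 556]
[4, 9, 60, 25, 34]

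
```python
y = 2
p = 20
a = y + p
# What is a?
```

Trace:
`y = 2` → y = 2
`p = 20` → p = 20
`a = y + p` → a = 22
So a = 22

Answer: 22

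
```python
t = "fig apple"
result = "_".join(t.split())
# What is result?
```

Trace:
`t = "fig apple"` → t = 'fig apple'
`result = "_".join(t.split())` → result = 'fig_apple'
So result = 'fig_apple'

Answer: 'fig_apple'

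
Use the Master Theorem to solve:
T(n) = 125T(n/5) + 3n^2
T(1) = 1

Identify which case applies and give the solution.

a=125, b=5, f(n)=3n^2. log_5(125) = 3. Since c=2 < 3, Case 1 applies: T(n) = Θ(n^log_b(a)) = O(n^3).

Answer: O(n^3) - Case 1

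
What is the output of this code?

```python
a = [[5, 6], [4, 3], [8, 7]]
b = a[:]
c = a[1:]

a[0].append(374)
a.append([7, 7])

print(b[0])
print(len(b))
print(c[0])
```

Key concept: slice with nested mutation.
Step by step:
`a = [[5, 6], [4, 3], [8, 7]]` → a = [[5, 6], [4, 3], [8, 7]]
`b = a[:]` → b = [[5, 6], [4, 3], [8, 7]]
`c = a[1:]` → c = [[4, 3], [8, 7]]
`a[0].append(374)` → a = [[5, 6, 374], [4, 3], [8, 7]]; b = [[5, 6, 374], [4, 3], [8, 7]]
`a.append([7, 7])` → a = [[5, 6, 374], [4, 3], [8, 7], [7, 7]]
`print(b[0])` → prints [5, 6, 374]
`print(len(b))` → prints 3
`print(c[0])` → prints [4, 3]

Answer:
[5, 6, 374]
3
[4, 3]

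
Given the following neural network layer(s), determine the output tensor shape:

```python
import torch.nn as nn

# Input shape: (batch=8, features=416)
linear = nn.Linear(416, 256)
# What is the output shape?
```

Input: (8, 416) -> Output: (8, 256)

Answer: (8, 256)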